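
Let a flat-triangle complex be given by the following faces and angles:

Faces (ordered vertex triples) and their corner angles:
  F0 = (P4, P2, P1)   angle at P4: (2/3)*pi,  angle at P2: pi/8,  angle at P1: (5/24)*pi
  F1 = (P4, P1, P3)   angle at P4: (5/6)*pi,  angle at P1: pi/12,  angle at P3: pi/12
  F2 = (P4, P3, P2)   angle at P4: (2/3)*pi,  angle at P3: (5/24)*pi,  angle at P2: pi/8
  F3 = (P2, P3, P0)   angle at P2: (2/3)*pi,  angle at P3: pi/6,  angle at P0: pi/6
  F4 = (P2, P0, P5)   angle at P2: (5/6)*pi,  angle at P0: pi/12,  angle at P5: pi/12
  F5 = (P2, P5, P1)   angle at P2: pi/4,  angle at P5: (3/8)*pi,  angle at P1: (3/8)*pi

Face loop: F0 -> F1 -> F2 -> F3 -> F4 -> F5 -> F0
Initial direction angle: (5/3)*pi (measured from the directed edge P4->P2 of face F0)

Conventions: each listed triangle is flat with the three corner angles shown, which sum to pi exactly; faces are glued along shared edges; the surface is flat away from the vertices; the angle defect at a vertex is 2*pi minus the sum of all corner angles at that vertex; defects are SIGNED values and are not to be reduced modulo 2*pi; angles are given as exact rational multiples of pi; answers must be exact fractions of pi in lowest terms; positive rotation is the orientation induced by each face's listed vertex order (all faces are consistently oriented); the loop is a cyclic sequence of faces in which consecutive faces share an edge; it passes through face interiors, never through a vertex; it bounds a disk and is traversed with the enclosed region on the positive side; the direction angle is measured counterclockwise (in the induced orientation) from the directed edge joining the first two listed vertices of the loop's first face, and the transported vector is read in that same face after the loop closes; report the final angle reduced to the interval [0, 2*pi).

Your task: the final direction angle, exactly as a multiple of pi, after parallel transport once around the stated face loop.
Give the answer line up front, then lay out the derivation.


Answer: final direction angle = (3/2)*pi

enclosed vertex P2: corner angles sum to 2*pi, defect = 2*pi - 2*pi = 0
enclosed vertex P4: corner angles sum to (13/6)*pi, defect = 2*pi - (13/6)*pi = -pi/6
summing the enclosed defects onto the initial angle, mod 2*pi in the induced orientation:
final angle = (5/3)*pi - pi/6 = (3/2)*pi (mod 2*pi)


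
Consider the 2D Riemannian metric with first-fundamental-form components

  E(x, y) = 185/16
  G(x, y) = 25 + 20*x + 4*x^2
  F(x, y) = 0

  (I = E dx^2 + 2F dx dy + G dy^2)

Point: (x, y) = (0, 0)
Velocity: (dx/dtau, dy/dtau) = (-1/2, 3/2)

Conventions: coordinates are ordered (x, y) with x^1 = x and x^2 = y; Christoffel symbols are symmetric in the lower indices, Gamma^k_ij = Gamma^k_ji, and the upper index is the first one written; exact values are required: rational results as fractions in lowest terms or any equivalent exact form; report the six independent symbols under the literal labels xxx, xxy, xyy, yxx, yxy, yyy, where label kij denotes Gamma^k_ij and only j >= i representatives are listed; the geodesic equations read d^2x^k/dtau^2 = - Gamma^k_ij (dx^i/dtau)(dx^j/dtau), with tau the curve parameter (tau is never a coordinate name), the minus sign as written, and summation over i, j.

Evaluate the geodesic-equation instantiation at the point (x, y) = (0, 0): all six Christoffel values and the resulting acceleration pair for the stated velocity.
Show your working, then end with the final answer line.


E = 185/16, F = 0, G = 25 at the point
E_x = 0, E_y = 0, F_x = 0, F_y = 0, G_x = 20, G_y = 0
EG - F^2 = 4625/16;  g^inv = (16/4625) * [[25, 0], [0, 185/16]]
first-kind symbols [ij,l] = (1/2)(d_i g_jl + d_j g_il - d_l g_ij): [xx,x] = E_x/2 = 0, [xx,y] = F_x - E_y/2 = 0, [xy,x] = E_y/2 = 0, [xy,y] = G_x/2 = 10, [yy,x] = F_y - G_x/2 = -10, [yy,y] = G_y/2 = 0
Gamma^x_ij = (G*[ij,x] - F*[ij,y])/(EG - F^2), Gamma^y_ij = (E*[ij,y] - F*[ij,x])/(EG - F^2)
Gamma_xxx = 0, Gamma_xxy = 0, Gamma_xyy = -32/37, Gamma_yxx = 0, Gamma_yxy = 2/5, Gamma_yyy = 0
d^2x/dtau^2 = -(Gamma_xxx*(-1/2)^2 + 2*Gamma_xxy*(-1/2)*(3/2) + Gamma_xyy*(3/2)^2) = 72/37
d^2y/dtau^2 = -(Gamma_yxx*(-1/2)^2 + 2*Gamma_yxy*(-1/2)*(3/2) + Gamma_yyy*(3/2)^2) = 3/5

Answer: Gamma_xxx = 0, Gamma_xxy = 0, Gamma_xyy = -32/37, Gamma_yxx = 0, Gamma_yxy = 2/5, Gamma_yyy = 0; accelerations (d^2x/dtau^2, d^2y/dtau^2) = (72/37, 3/5)


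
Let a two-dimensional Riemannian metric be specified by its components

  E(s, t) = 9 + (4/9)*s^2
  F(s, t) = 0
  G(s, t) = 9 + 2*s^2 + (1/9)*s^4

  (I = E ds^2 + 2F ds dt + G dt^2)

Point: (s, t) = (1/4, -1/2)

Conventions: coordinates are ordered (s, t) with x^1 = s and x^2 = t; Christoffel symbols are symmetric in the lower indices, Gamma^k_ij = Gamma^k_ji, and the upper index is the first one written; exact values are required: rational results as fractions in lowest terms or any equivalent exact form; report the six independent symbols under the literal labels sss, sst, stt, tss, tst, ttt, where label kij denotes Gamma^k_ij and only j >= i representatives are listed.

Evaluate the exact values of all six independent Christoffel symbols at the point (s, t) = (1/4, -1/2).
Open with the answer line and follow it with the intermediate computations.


Answer: Gamma_sss = 4/325, Gamma_sst = 0, Gamma_stt = -29/520, Gamma_tss = 0, Gamma_tst = 8/145, Gamma_ttt = 0

E = 325/36, F = 0, G = 21025/2304 at the point
E_s = 2/9, E_t = 0, F_s = 0, F_t = 0, G_s = 145/144, G_t = 0
EG - F^2 = 6833125/82944;  g^inv = (82944/6833125) * [[21025/2304, 0], [0, 325/36]]
first-kind symbols [ij,l] = (1/2)(d_i g_jl + d_j g_il - d_l g_ij): [ss,s] = E_s/2 = 1/9, [ss,t] = F_s - E_t/2 = 0, [st,s] = E_t/2 = 0, [st,t] = G_s/2 = 145/288, [tt,s] = F_t - G_s/2 = -145/288, [tt,t] = G_t/2 = 0
Gamma^s_ij = (G*[ij,s] - F*[ij,t])/(EG - F^2), Gamma^t_ij = (E*[ij,t] - F*[ij,s])/(EG - F^2)


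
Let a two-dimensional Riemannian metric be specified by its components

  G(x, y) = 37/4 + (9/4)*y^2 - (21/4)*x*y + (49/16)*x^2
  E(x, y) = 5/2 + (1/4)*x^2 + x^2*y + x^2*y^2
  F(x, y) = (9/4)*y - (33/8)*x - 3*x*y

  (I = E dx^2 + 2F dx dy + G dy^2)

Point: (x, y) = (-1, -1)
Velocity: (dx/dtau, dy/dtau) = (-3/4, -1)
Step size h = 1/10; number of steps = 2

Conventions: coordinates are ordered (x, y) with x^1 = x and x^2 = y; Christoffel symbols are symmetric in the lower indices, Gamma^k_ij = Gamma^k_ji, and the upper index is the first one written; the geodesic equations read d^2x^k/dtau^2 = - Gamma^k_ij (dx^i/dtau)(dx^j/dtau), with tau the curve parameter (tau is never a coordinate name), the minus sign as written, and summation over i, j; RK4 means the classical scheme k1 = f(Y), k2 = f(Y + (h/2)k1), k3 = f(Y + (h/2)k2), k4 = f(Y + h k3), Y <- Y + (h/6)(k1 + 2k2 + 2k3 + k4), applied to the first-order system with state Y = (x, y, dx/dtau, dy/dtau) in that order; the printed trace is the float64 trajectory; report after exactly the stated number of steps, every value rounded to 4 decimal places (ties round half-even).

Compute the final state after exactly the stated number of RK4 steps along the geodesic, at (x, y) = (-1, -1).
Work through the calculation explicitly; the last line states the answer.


f(Y) = (dx/dtau, dy/dtau, -Gamma^x_ij Y'^i Y'^j, -Gamma^y_ij Y'^i Y'^j) with the Gammas evaluated at the stage position; h = 0.100000; intermediate values shown to 6 dp
step 0: x = -1.0000, y = -1.0000, dx/dtau = -0.7500, dy/dtau = -1.0000
step 1:
  k1: at (x, y) = (-1.000000, -1.000000), (dx/dtau, dy/dtau) = (-0.750000, -1.000000); Gamma_xxx = -0.124519, Gamma_xxy = -0.211489, Gamma_xyy = 2.193036, Gamma_yxx = -0.082157, Gamma_yxy = -0.072529, Gamma_yyy = 0.305199; k1 = (-0.750000, -1.000000, -1.805761, -0.150193)
  k2: at (x, y) = (-1.037500, -1.050000), (dx/dtau, dy/dtau) = (-0.840288, -1.007510); Gamma_xxx = -0.140492, Gamma_xxy = -0.248386, Gamma_xyy = 2.219392, Gamma_yxx = -0.061536, Gamma_yxy = -0.081291, Gamma_yyy = 0.360897; k2 = (-0.840288, -1.007510, -1.733086, -0.185247)
  k3: at (x, y) = (-1.042014, -1.050375), (dx/dtau, dy/dtau) = (-0.836654, -1.009262); Gamma_xxx = -0.140544, Gamma_xxy = -0.250775, Gamma_xyy = 2.226556, Gamma_yxx = -0.060765, Gamma_yxy = -0.082921, Gamma_yyy = 0.362410; k3 = (-0.836654, -1.009262, -1.746103, -0.186582)
  k4: at (x, y) = (-1.083665, -1.100926), (dx/dtau, dy/dtau) = (-0.924610, -1.018658); Gamma_xxx = -0.154936, Gamma_xxy = -0.293435, Gamma_xyy = 2.257996, Gamma_yxx = -0.038912, Gamma_yxy = -0.096047, Gamma_yyy = 0.424153; k4 = (-0.924610, -1.018658, -1.657836, -0.225936)
  Y <- Y + (h/6)(k1 + 2k2 + 2k3 + k4): x = -1.0838, y = -1.1009, dx/dtau = -0.9237, dy/dtau = -1.0187
step 2:
  k1: at (x, y) = (-1.083808, -1.100870), (dx/dtau, dy/dtau) = (-0.923700, -1.018663); Gamma_xxx = -0.154918, Gamma_xxy = -0.293490, Gamma_xyy = 2.258248, Gamma_yxx = -0.038907, Gamma_yxy = -0.096104, Gamma_yyy = 0.424139; k1 = (-0.923700, -1.018663, -1.658835, -0.226066)
  k2: at (x, y) = (-1.129993, -1.151803), (dx/dtau, dy/dtau) = (-1.006641, -1.029966); Gamma_xxx = -0.167113, Gamma_xxy = -0.342571, Gamma_xyy = 2.294330, Gamma_yxx = -0.015458, Gamma_yxy = -0.114440, Gamma_yyy = 0.492311; k2 = (-1.006641, -1.029966, -1.554194, -0.269290)
  k3: at (x, y) = (-1.134140, -1.152368), (dx/dtau, dy/dtau) = (-1.001409, -1.032128); Gamma_xxx = -0.167151, Gamma_xxy = -0.345315, Gamma_xyy = 2.299656, Gamma_yxx = -0.014551, Gamma_yxy = -0.116160, Gamma_yyy = 0.494324; k3 = (-1.001409, -1.032128, -1.568350, -0.271883)
  k4: at (x, y) = (-1.183949, -1.204083), (dx/dtau, dy/dtau) = (-1.080535, -1.045851); Gamma_xxx = -0.176411, Gamma_xxy = -0.401295, Gamma_xyy = 2.336414, Gamma_yxx = 0.011088, Gamma_yxy = -0.140408, Gamma_yyy = 0.569713; k4 = (-1.080535, -1.045851, -1.442622, -0.318756)
  Y <- Y + (h/6)(k1 + 2k2 + 2k3 + k4): x = -1.1841, y = -1.2040, dx/dtau = -1.0795, dy/dtau = -1.0458

Answer: x = -1.1841, y = -1.2040, dx/dtau = -1.0795, dy/dtau = -1.0458


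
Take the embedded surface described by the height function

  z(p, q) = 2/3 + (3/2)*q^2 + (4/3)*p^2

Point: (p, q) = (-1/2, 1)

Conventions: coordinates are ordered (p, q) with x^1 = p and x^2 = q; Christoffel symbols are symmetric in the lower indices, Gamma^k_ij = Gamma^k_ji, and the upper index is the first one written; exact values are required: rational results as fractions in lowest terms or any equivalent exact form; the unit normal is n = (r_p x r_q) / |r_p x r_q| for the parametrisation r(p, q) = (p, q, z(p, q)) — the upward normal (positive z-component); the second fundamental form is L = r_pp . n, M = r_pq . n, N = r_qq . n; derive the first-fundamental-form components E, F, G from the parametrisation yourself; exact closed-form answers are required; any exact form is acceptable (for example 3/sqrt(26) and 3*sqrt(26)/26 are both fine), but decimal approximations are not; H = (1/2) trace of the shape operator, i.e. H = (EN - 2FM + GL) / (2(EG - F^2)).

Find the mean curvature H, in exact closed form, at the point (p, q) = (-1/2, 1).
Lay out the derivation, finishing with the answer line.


z_p = -4/3, z_q = 3, z_pp = 8/3, z_pq = 0, z_qq = 3
E = 25/9, F = -4, G = 10; answer radicand W^2 = 106/9
unnormalised second-form numerators: l = 8/3, m = 0, n = 3; L = l/sqrt(106/9), and similarly M = m/sqrt(W^2), N = n/sqrt(W^2)
H = (E*n - 2*F*m + G*l) / (2*(EG - F^2)*sqrt(W^2)); E*n - 2*F*m + G*l = 35, EG - F^2 = 106/9, so H = (315/212)/sqrt(106/9)

Answer: H = 945*sqrt(106)/22472


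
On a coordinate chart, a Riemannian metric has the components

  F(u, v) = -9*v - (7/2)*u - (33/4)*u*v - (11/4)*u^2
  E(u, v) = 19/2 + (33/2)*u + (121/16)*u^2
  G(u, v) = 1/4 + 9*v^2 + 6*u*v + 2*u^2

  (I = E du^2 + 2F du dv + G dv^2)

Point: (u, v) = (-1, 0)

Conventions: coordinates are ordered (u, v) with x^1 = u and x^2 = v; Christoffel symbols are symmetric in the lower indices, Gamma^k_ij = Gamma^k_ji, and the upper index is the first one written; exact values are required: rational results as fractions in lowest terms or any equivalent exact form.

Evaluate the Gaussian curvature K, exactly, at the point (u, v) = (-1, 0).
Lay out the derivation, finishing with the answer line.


E = 9/16, F = 3/4, G = 9/4, EG - F^2 = 45/64 at the point
E_u = 11/8, E_v = 0, F_u = 2, F_v = -3/4, G_u = -4, G_v = -6
E_vv = 0, F_uv = -33/4, G_uu = 4
K follows from Brioschi's formula, (det M1 - det M2)/(EG - F^2)^2.
M1 = [[-E_vv/2 + F_uv - G_uu/2, E_u/2, F_u - E_v/2], [F_v - G_u/2, E, F], [G_v/2, F, G]] = [[-41/4, 11/16, 2], [5/4, 9/16, 3/4], [-3, 3/4, 9/4]]; det M1 = -87/16
M2 = [[0, E_v/2, G_u/2], [E_v/2, E, F], [G_u/2, F, G]] = [[0, 0, -2], [0, 9/16, 3/4], [-2, 3/4, 9/4]]; det M2 = -9/4
det M1 - det M2 = -51/16; K = -51/16 / (45/64)^2 = -4352/675

Answer: K = -4352/675


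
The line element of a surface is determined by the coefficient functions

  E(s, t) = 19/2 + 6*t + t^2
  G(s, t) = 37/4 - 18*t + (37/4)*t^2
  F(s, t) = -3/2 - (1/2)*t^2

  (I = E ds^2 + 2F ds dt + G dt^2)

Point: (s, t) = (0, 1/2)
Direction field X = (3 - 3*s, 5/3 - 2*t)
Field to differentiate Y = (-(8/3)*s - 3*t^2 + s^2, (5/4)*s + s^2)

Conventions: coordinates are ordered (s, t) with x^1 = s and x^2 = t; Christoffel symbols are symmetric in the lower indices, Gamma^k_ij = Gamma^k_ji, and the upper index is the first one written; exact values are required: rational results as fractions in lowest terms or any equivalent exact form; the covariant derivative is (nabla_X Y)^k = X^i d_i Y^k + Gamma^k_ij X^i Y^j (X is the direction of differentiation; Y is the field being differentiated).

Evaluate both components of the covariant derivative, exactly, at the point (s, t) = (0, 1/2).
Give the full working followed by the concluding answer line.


E = 51/4, F = -13/8, G = 41/16 at the point
E_s = 0, E_t = 7, F_s = 0, F_t = -1/2, G_s = 0, G_t = -35/4
EG - F^2 = 961/32;  g^inv = (32/961) * [[41/16, 13/8], [13/8, 51/4]]
first-kind symbols [ij,l] = (1/2)(d_i g_jl + d_j g_il - d_l g_ij): [ss,s] = E_s/2 = 0, [ss,t] = F_s - E_t/2 = -7/2, [st,s] = E_t/2 = 7/2, [st,t] = G_s/2 = 0, [tt,s] = F_t - G_s/2 = -1/2, [tt,t] = G_t/2 = -35/8
Gamma^s_ij = (G*[ij,s] - F*[ij,t])/(EG - F^2), Gamma^t_ij = (E*[ij,t] - F*[ij,s])/(EG - F^2)
Gamma_sss = -182/961, Gamma_sst = 287/961, Gamma_stt = -537/1922, Gamma_tss = -1428/961, Gamma_tst = 182/961, Gamma_ttt = -1811/961
X = (3, 2/3), Y = (-3/4, 0) at the point

Answer: (nabla_X Y)^s = -9344/961, (nabla_X Y)^t = 26903/3844


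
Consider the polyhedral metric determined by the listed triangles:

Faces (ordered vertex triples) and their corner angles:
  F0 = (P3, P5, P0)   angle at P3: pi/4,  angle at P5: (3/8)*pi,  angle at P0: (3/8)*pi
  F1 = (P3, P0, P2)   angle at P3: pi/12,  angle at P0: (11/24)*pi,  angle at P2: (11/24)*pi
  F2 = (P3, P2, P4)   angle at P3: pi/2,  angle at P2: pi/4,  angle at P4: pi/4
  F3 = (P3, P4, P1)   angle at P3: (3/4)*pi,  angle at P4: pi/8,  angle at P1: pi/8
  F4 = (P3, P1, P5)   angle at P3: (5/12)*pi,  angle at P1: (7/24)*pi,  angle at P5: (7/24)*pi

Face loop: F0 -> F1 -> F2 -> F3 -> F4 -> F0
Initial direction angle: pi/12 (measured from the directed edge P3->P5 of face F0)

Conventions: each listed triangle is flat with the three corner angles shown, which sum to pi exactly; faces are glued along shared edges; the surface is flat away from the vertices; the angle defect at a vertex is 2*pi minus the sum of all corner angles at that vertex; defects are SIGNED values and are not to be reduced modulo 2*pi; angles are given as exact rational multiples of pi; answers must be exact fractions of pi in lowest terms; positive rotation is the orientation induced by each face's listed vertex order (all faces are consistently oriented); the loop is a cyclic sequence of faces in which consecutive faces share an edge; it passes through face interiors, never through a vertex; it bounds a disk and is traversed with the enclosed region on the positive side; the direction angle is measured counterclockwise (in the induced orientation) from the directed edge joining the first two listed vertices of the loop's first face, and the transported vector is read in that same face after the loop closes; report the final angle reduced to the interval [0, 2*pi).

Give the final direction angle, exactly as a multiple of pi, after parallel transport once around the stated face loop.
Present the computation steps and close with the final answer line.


enclosed vertex P3: corner angles sum to 2*pi, defect = 2*pi - 2*pi = 0
summing the enclosed defects onto the initial angle, mod 2*pi in the induced orientation:
final angle = pi/12 + 0 = pi/12 (mod 2*pi)

Answer: final direction angle = pi/12


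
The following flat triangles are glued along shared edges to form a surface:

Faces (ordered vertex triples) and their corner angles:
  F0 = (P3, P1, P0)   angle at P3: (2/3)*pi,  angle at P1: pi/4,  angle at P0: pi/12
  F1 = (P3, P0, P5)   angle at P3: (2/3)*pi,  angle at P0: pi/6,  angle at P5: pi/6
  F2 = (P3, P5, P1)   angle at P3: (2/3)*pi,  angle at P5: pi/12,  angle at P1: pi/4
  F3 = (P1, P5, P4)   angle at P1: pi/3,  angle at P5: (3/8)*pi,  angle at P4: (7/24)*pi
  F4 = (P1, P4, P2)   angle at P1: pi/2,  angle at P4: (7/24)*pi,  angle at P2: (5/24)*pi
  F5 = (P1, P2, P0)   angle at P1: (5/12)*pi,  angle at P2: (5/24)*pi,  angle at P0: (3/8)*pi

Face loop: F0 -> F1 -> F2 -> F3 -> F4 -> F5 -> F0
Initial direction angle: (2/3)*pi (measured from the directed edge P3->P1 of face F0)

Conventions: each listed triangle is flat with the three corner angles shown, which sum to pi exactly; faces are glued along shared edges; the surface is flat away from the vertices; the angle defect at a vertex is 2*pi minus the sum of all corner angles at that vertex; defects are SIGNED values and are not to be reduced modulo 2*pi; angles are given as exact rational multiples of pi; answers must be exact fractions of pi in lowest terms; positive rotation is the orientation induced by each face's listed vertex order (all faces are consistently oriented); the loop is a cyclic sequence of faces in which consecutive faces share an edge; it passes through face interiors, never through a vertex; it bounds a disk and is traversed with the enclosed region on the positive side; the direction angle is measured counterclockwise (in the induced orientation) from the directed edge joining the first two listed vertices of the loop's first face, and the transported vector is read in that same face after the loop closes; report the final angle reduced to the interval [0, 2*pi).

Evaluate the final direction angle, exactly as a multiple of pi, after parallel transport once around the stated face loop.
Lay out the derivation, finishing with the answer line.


enclosed vertex P1: corner angles sum to (7/4)*pi, defect = 2*pi - (7/4)*pi = pi/4
enclosed vertex P3: corner angles sum to 2*pi, defect = 2*pi - 2*pi = 0
adding the enclosed defects to the starting angle (mod 2*pi, induced orientation) gives the holonomy
final angle = (2/3)*pi + pi/4 = (11/12)*pi (mod 2*pi)

Answer: final direction angle = (11/12)*pi


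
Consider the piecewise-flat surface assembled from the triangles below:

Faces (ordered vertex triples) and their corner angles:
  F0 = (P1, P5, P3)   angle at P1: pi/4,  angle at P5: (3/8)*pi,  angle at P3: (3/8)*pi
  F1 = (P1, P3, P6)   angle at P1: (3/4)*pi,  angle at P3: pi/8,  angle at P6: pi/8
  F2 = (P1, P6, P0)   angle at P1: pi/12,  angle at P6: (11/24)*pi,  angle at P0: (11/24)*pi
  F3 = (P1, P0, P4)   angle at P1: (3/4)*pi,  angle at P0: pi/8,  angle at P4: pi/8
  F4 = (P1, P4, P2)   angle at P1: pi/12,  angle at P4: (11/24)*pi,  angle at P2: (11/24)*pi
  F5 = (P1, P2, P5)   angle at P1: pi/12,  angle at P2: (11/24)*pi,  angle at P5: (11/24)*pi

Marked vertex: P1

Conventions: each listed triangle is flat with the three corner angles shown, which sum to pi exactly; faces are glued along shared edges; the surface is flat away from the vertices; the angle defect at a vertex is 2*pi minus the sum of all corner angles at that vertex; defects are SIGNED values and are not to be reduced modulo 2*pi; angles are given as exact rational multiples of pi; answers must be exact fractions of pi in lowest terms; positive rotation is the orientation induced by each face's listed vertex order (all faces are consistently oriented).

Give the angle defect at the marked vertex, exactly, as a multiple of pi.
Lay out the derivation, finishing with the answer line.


Sum of corner angles at P1: 2*pi
defect = 2*pi - 2*pi

Answer: defect(P1) = 0


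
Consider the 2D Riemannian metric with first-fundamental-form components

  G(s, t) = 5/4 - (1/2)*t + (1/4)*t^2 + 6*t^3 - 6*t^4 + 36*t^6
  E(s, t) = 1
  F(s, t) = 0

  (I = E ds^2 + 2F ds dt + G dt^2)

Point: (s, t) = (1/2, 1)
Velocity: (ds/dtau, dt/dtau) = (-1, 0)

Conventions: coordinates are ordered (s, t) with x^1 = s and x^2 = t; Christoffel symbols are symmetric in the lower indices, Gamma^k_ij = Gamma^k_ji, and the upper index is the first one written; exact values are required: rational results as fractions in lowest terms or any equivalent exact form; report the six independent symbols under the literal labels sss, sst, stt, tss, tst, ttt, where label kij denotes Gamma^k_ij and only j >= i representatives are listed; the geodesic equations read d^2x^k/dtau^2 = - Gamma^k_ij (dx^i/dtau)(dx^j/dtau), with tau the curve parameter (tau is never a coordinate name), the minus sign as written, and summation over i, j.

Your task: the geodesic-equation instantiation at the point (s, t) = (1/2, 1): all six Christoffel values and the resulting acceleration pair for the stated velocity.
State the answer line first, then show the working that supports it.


Answer: Gamma_sss = 0, Gamma_sst = 0, Gamma_stt = 0, Gamma_tss = 0, Gamma_tst = 0, Gamma_ttt = 105/37; accelerations (d^2s/dtau^2, d^2t/dtau^2) = (0, 0)

E = 1, F = 0, G = 37 at the point
E_s = 0, E_t = 0, F_s = 0, F_t = 0, G_s = 0, G_t = 210
EG - F^2 = 37;  g^inv = (1/37) * [[37, 0], [0, 1]]
first-kind symbols [ij,l] = (1/2)(d_i g_jl + d_j g_il - d_l g_ij): [ss,s] = E_s/2 = 0, [ss,t] = F_s - E_t/2 = 0, [st,s] = E_t/2 = 0, [st,t] = G_s/2 = 0, [tt,s] = F_t - G_s/2 = 0, [tt,t] = G_t/2 = 105
Gamma^s_ij = (G*[ij,s] - F*[ij,t])/(EG - F^2), Gamma^t_ij = (E*[ij,t] - F*[ij,s])/(EG - F^2)
Gamma_sss = 0, Gamma_sst = 0, Gamma_stt = 0, Gamma_tss = 0, Gamma_tst = 0, Gamma_ttt = 105/37
d^2s/dtau^2 = -(Gamma_sss*(-1)^2 + 2*Gamma_sst*(-1)*(0) + Gamma_stt*(0)^2) = 0
d^2t/dtau^2 = -(Gamma_tss*(-1)^2 + 2*Gamma_tst*(-1)*(0) + Gamma_ttt*(0)^2) = 0


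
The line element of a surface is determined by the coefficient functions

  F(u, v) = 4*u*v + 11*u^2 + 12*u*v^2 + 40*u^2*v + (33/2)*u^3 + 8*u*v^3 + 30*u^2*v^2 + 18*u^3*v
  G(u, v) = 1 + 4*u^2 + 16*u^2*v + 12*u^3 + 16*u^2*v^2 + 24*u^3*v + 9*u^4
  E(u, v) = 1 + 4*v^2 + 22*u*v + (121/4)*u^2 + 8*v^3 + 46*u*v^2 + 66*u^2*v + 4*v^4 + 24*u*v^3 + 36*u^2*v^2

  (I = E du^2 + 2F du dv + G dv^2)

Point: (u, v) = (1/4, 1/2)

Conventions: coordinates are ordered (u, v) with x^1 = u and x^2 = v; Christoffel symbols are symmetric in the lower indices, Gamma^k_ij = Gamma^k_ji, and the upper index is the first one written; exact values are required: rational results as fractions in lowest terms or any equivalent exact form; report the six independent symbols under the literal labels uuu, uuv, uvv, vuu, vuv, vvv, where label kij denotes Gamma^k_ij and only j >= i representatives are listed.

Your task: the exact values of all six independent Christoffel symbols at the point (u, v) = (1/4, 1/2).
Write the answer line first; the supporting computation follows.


Answer: Gamma_uuu = 7888/3981, Gamma_uuv = 5104/3981, Gamma_uvv = 928/3981, Gamma_vuu = 2584/3981, Gamma_vuv = 1672/3981, Gamma_vvv = 304/3981

E = 905/64, F = 551/128, G = 617/256 at the point
E_u = 493/8, E_v = 319/8, F_u = 961/32, F_v = 325/32, G_u = 209/16, G_v = 19/8
EG - F^2 = 3981/256;  g^inv = (256/3981) * [[617/256, -551/128], [-551/128, 905/64]]
first-kind symbols [ij,l] = (1/2)(d_i g_jl + d_j g_il - d_l g_ij): [uu,u] = E_u/2 = 493/16, [uu,v] = F_u - E_v/2 = 323/32, [uv,u] = E_v/2 = 319/16, [uv,v] = G_u/2 = 209/32, [vv,u] = F_v - G_u/2 = 29/8, [vv,v] = G_v/2 = 19/16
Gamma^u_ij = (G*[ij,u] - F*[ij,v])/(EG - F^2), Gamma^v_ij = (E*[ij,v] - F*[ij,u])/(EG - F^2)


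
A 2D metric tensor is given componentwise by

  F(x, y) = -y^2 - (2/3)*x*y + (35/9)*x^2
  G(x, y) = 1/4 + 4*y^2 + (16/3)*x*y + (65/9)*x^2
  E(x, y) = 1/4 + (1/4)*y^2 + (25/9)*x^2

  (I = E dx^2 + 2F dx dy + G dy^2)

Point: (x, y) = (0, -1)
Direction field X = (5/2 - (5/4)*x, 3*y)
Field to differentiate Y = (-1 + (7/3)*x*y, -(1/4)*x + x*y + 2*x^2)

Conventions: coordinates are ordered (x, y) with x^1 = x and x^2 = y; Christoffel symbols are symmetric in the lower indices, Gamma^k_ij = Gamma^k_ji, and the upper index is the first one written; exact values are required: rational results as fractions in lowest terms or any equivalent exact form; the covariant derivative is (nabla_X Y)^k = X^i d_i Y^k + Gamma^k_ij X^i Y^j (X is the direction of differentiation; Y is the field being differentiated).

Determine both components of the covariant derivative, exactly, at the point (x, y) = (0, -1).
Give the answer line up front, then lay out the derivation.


Answer: (nabla_X Y)^x = -481/27, (nabla_X Y)^y = -1807/216

E = 1/2, F = -1, G = 17/4 at the point
E_x = 0, E_y = -1/2, F_x = 2/3, F_y = 2, G_x = -16/3, G_y = -8
EG - F^2 = 9/8;  g^inv = (8/9) * [[17/4, 1], [1, 1/2]]
first-kind symbols [ij,l] = (1/2)(d_i g_jl + d_j g_il - d_l g_ij): [xx,x] = E_x/2 = 0, [xx,y] = F_x - E_y/2 = 11/12, [xy,x] = E_y/2 = -1/4, [xy,y] = G_x/2 = -8/3, [yy,x] = F_y - G_x/2 = 14/3, [yy,y] = G_y/2 = -4
Gamma^x_ij = (G*[ij,x] - F*[ij,y])/(EG - F^2), Gamma^y_ij = (E*[ij,y] - F*[ij,x])/(EG - F^2)
Gamma_xxx = 22/27, Gamma_xxy = -179/54, Gamma_xyy = 380/27, Gamma_yxx = 11/27, Gamma_yxy = -38/27, Gamma_yyy = 64/27
X = (5/2, -3), Y = (-1, 0) at the point


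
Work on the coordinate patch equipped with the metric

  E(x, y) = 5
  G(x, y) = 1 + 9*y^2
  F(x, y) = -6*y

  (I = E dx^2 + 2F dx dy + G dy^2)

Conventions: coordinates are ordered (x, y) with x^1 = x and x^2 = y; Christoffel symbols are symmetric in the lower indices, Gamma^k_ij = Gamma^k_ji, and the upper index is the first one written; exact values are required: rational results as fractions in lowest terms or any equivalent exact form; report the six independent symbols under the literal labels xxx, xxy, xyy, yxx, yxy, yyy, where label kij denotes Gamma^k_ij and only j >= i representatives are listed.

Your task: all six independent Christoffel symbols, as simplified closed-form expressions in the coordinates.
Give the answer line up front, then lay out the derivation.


Answer: Gamma_xxx = 0, Gamma_xxy = 0, Gamma_xyy = -6/(9*y^2 + 5), Gamma_yxx = 0, Gamma_yxy = 0, Gamma_yyy = 9*y/(9*y^2 + 5)

E = 5; F = -6*y; G = 1 + 9*y^2
Gamma^k_ij = (1/2) g^{kl} (d_i g_jl + d_j g_il - d_l g_ij), with g^inv = (1/(EG-F^2)) [[G, -F], [-F, E]]
first partials: E_x = 0, E_y = 0, F_x = 0, F_y = -6, G_x = 0, G_y = 18*y
D = EG - F^2 = 5 + 9*y^2
expanded: Gamma^x_xx = (G E_x - 2F F_x + F E_y)/(2D), Gamma^x_xy = (G E_y - F G_x)/(2D), Gamma^x_yy = (2G F_y - G G_x - F G_y)/(2D), Gamma^y_xx = (2E F_x - E E_y - F E_x)/(2D), Gamma^y_xy = (E G_x - F E_y)/(2D), Gamma^y_yy = (E G_y - 2F F_y + F G_x)/(2D); substitute and cancel common factors


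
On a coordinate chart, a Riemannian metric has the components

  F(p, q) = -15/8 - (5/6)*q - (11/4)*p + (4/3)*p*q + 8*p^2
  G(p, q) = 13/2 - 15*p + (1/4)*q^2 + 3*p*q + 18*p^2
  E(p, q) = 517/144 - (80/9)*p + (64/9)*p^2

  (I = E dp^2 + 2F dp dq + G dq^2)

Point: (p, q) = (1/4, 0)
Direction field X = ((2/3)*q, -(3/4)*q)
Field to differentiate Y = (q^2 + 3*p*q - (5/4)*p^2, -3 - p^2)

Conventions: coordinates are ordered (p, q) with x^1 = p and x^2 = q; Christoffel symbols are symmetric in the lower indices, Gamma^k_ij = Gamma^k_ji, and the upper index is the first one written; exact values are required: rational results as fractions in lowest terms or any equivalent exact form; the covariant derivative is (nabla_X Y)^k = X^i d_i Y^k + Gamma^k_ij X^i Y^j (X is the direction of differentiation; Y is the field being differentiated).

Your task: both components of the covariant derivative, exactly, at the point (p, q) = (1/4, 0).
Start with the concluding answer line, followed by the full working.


Answer: (nabla_X Y)^p = 0, (nabla_X Y)^q = 0

E = 29/16, F = -33/16, G = 31/8 at the point
E_p = -16/3, E_q = 0, F_p = 5/4, F_q = -1/2, G_p = -6, G_q = 3/4
EG - F^2 = 709/256;  g^inv = (256/709) * [[31/8, 33/16], [33/16, 29/16]]
first-kind symbols [ij,l] = (1/2)(d_i g_jl + d_j g_il - d_l g_ij): [pp,p] = E_p/2 = -8/3, [pp,q] = F_p - E_q/2 = 5/4, [pq,p] = E_q/2 = 0, [pq,q] = G_p/2 = -3, [qq,p] = F_q - G_p/2 = 5/2, [qq,q] = G_q/2 = 3/8
Gamma^p_ij = (G*[ij,p] - F*[ij,q])/(EG - F^2), Gamma^q_ij = (E*[ij,q] - F*[ij,p])/(EG - F^2)
Gamma_ppp = -5956/2127, Gamma_ppq = -1584/709, Gamma_pqq = 2678/709, Gamma_qpp = -828/709, Gamma_qpq = -1392/709, Gamma_qqq = 1494/709
X = (0, 0), Y = (-5/64, -49/16) at the point


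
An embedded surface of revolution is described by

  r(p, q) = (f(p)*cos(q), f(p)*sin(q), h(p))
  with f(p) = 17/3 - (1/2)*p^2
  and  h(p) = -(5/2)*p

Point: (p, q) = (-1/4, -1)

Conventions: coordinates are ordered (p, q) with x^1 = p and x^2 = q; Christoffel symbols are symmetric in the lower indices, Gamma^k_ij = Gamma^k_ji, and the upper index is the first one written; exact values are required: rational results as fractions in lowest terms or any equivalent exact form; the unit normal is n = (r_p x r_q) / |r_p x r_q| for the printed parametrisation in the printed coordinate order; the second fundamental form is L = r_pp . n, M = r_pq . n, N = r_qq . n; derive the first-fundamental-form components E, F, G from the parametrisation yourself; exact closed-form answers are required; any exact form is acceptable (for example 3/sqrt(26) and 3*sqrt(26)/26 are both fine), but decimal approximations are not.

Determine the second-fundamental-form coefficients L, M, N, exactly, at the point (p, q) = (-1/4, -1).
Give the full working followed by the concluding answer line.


f = 541/96, f' = 1/4, f'' = -1, h' = -5/2, h'' = 0
E = 101/16, F = 0, G = 292681/9216; answer radicand W^2 = 101/16
unnormalised second-form numerators: l = -5/2, m = 0, n = -2705/192; L = l/sqrt(101/16), and similarly M = m/sqrt(W^2), N = n/sqrt(W^2)

Answer: L = -10*sqrt(101)/101, M = 0, N = -2705*sqrt(101)/4848


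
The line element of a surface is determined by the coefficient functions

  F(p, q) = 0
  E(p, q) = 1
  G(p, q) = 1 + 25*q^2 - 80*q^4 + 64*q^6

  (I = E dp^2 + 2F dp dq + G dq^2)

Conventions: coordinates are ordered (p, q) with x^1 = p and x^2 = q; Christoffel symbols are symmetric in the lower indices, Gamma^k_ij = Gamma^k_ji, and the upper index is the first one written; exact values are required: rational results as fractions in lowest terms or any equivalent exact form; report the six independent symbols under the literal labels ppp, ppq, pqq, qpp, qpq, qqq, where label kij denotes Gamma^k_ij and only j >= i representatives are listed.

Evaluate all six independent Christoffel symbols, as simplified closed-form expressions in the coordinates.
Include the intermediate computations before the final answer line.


E = 1; F = 0; G = 1 + 25*q^2 - 80*q^4 + 64*q^6
Gamma^k_ij = (1/2) g^{kl} (d_i g_jl + d_j g_il - d_l g_ij), with g^inv = (1/(EG-F^2)) [[G, -F], [-F, E]]
first partials: E_p = 0, E_q = 0, F_p = 0, F_q = 0, G_p = 0, G_q = 50*q - 320*q^3 + 384*q^5
D = EG - F^2 = 1 + 25*q^2 - 80*q^4 + 64*q^6
expanded: Gamma^p_pp = (G E_p - 2F F_p + F E_q)/(2D), Gamma^p_pq = (G E_q - F G_p)/(2D), Gamma^p_qq = (2G F_q - G G_p - F G_q)/(2D), Gamma^q_pp = (2E F_p - E E_q - F E_p)/(2D), Gamma^q_pq = (E G_p - F E_q)/(2D), Gamma^q_qq = (E G_q - 2F F_q + F G_p)/(2D); substitute and cancel common factors

Answer: Gamma_ppp = 0, Gamma_ppq = 0, Gamma_pqq = 0, Gamma_qpp = 0, Gamma_qpq = 0, Gamma_qqq = (192*q^5 - 160*q^3 + 25*q)/(64*q^6 - 80*q^4 + 25*q^2 + 1)


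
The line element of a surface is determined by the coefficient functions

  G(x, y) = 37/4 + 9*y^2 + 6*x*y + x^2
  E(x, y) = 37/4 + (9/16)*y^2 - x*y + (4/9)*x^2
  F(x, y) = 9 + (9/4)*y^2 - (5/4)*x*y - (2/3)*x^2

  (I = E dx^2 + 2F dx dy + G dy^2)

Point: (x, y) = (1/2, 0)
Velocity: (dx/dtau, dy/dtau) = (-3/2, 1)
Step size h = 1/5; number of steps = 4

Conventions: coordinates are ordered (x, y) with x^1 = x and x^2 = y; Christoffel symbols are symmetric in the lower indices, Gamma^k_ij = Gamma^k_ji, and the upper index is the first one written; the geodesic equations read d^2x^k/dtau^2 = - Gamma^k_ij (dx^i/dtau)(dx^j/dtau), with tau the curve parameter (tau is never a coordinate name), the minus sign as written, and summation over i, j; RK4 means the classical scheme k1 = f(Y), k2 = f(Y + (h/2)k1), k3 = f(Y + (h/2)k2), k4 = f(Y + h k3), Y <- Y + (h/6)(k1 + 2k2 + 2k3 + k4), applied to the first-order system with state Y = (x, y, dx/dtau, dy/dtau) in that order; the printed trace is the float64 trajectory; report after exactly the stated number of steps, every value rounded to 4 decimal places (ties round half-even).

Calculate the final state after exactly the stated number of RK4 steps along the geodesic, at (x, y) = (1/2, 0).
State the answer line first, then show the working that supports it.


Answer: x = -0.9573, y = 1.0765, dx/dtau = -2.0890, dy/dtau = 1.6436

f(Y) = (dx/dtau, dy/dtau, -Gamma^x_ij Y'^i Y'^j, -Gamma^y_ij Y'^i Y'^j) with the Gammas evaluated at the stage position; h = 0.200000; intermediate values shown to 6 dp
step 0: x = 0.5000, y = 0.0000, dx/dtau = -1.5000, dy/dtau = 1.0000
step 1:
  k1: at (x, y) = (0.500000, 0.000000), (dx/dtau, dy/dtau) = (-1.500000, 1.000000); Gamma_xxx = 0.531210, Gamma_xxy = -0.622930, Gamma_xyy = -2.195541, Gamma_yxx = -0.537792, Gamma_yxy = 0.631847, Gamma_yyy = 2.199363; k1 = (-1.500000, 1.000000, -0.868471, 0.906210)
  k2: at (x, y) = (0.350000, 0.100000), (dx/dtau, dy/dtau) = (-1.586847, 1.090621); Gamma_xxx = 0.495363, Gamma_xxy = -0.656722, Gamma_xyy = -2.227901, Gamma_yxx = -0.504544, Gamma_yxy = 0.671275, Gamma_yyy = 2.250899; k2 = (-1.586847, 1.090621, -0.870490, 0.916627)
  k3: at (x, y) = (0.341315, 0.109062), (dx/dtau, dy/dtau) = (-1.587049, 1.091663); Gamma_xxx = 0.491630, Gamma_xxy = -0.658557, Gamma_xyy = -2.227448, Gamma_yxx = -0.501076, Gamma_yxy = 0.673550, Gamma_yyy = 2.251805; k3 = (-1.587049, 1.091663, -0.865699, 0.912416)
  k4: at (x, y) = (0.182590, 0.218333), (dx/dtau, dy/dtau) = (-1.673140, 1.182483); Gamma_xxx = 0.447688, Gamma_xxy = -0.695196, Gamma_xyy = -2.255234, Gamma_yxx = -0.461520, Gamma_yxy = 0.715348, Gamma_yyy = 2.300068; k4 = (-1.673140, 1.182483, -0.850674, 0.906443)
  Y <- Y + (h/6)(k1 + 2k2 + 2k3 + k4): x = 0.1826, y = 0.2182, dx/dtau = -1.6731, dy/dtau = 1.1824
step 2:
  k1: at (x, y) = (0.182636, 0.218235), (dx/dtau, dy/dtau) = (-1.673051, 1.182358); Gamma_xxx = 0.447722, Gamma_xxy = -0.695194, Gamma_xyy = -2.255270, Gamma_yxx = -0.461552, Gamma_yxy = 0.715344, Gamma_yyy = 2.300100; k1 = (-1.673051, 1.182358, -0.850808, 0.906566)
  k2: at (x, y) = (0.015331, 0.336471), (dx/dtau, dy/dtau) = (-1.758132, 1.273015); Gamma_xxx = 0.395623, Gamma_xxy = -0.734782, Gamma_xyy = -2.278558, Gamma_yxx = -0.415666, Gamma_yxy = 0.759226, Gamma_yyy = 2.344310; k2 = (-1.758132, 1.273015, -0.819398, 0.884213)
  k3: at (x, y) = (0.006822, 0.345536), (dx/dtau, dy/dtau) = (-1.754991, 1.270779); Gamma_xxx = 0.392375, Gamma_xxy = -0.736176, Gamma_xyy = -2.277680, Gamma_yxx = -0.412776, Gamma_yxy = 0.760690, Gamma_yyy = 2.344046; k3 = (-1.754991, 1.270779, -0.813978, 0.878984)
  k4: at (x, y) = (-0.168363, 0.472391), (dx/dtau, dy/dtau) = (-1.835846, 1.358155); Gamma_xxx = 0.332710, Gamma_xxy = -0.778419, Gamma_xyy = -2.296500, Gamma_yxx = -0.361176, Gamma_yxy = 0.805595, Gamma_yyy = 2.382427; k4 = (-1.835846, 1.358155, -0.767018, 0.839976)
  Y <- Y + (h/6)(k1 + 2k2 + 2k3 + k4): x = -0.1685, y = 0.4725, dx/dtau = -1.8359, dy/dtau = 1.3581
step 3:
  k1: at (x, y) = (-0.168536, 0.472505), (dx/dtau, dy/dtau) = (-1.835870, 1.358122); Gamma_xxx = 0.332648, Gamma_xxy = -0.778465, Gamma_xyy = -2.296525, Gamma_yxx = -0.361123, Gamma_yxy = 0.805644, Gamma_yyy = 2.382472; k1 = (-1.835870, 1.358122, -0.767183, 0.840155)
  k2: at (x, y) = (-0.352123, 0.608317), (dx/dtau, dy/dtau) = (-1.912588, 1.442138); Gamma_xxx = 0.265286, Gamma_xxy = -0.823862, Gamma_xyy = -2.311851, Gamma_yxx = -0.303584, Gamma_yxy = 0.851724, Gamma_yyy = 2.415043; k2 = (-1.912588, 1.442138, -0.707091, 0.786272)
  k3: at (x, y) = (-0.359795, 0.616719), (dx/dtau, dy/dtau) = (-1.906579, 1.436750); Gamma_xxx = 0.262854, Gamma_xxy = -0.824668, Gamma_xyy = -2.310649, Gamma_yxx = -0.301523, Gamma_yxy = 0.852194, Gamma_yyy = 2.413509; k3 = (-1.906579, 1.436750, -0.703718, 0.782753)
  k4: at (x, y) = (-0.549852, 0.759855), (dx/dtau, dy/dtau) = (-1.976614, 1.514673); Gamma_xxx = 0.189154, Gamma_xxy = -0.872974, Gamma_xyy = -2.323711, Gamma_yxx = -0.239162, Gamma_yxy = 0.898596, Gamma_yyy = 2.439693; k4 = (-1.976614, 1.514673, -0.635120, 0.717833)
  Y <- Y + (h/6)(k1 + 2k2 + 2k3 + k4): x = -0.5502, y = 0.7602, dx/dtau = -1.9767, dy/dtau = 1.5147
step 4:
  k1: at (x, y) = (-0.550230, 0.760191), (dx/dtau, dy/dtau) = (-1.976667, 1.514657); Gamma_xxx = 0.189020, Gamma_xxy = -0.873046, Gamma_xyy = -2.323702, Gamma_yxx = -0.239050, Gamma_yxy = 0.898654, Gamma_yyy = 2.439683; k1 = (-1.976667, 1.514657, -0.635290, 0.718027)
  k2: at (x, y) = (-0.747896, 0.911656), (dx/dtau, dy/dtau) = (-2.040196, 1.586460); Gamma_xxx = 0.108858, Gamma_xxy = -0.925033, Gamma_xyy = -2.336194, Gamma_yxx = -0.171581, Gamma_yxy = 0.945992, Gamma_yyy = 2.460561; k2 = (-2.040196, 1.586460, -0.561338, 0.645079)
  k3: at (x, y) = (-0.754249, 0.918837), (dx/dtau, dy/dtau) = (-2.032801, 1.579165); Gamma_xxx = 0.107365, Gamma_xxy = -0.925316, Gamma_xyy = -2.334991, Gamma_yxx = -0.170402, Gamma_yxy = 0.945654, Gamma_yyy = 2.458278; k3 = (-2.032801, 1.579165, -0.561515, 0.645133)
  k4: at (x, y) = (-0.956790, 1.076024), (dx/dtau, dy/dtau) = (-2.088970, 1.643684); Gamma_xxx = 0.022460, Gamma_xxy = -0.980875, Gamma_xyy = -2.348996, Gamma_yxx = -0.099163, Gamma_yxy = 0.993712, Gamma_yyy = 2.475138; k4 = (-2.088970, 1.643684, -0.487612, 0.569688)
  Y <- Y + (h/6)(k1 + 2k2 + 2k3 + k4): x = -0.9573, y = 1.0765, dx/dtau = -2.0890, dy/dtau = 1.6436


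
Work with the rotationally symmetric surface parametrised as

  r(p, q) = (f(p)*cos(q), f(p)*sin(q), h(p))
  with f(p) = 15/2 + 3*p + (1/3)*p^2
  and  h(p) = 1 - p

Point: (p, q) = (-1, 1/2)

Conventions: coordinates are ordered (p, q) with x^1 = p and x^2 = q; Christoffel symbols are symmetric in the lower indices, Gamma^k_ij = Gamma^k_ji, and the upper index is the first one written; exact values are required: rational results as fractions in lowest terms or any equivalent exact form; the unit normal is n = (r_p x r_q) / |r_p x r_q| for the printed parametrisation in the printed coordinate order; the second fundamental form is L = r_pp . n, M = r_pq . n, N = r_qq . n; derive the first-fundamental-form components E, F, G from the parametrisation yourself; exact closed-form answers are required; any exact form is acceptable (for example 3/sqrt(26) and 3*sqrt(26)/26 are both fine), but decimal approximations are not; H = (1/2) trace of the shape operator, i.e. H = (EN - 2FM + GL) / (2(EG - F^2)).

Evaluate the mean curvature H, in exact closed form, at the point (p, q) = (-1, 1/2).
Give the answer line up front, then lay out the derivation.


Answer: H = -9*sqrt(58)/3364

f = 29/6, f' = 7/3, f'' = 2/3, h' = -1, h'' = 0
E = 58/9, F = 0, G = 841/36; answer radicand W^2 = 58/9
unnormalised second-form numerators: l = 2/3, m = 0, n = -29/6; L = l/sqrt(58/9), and similarly M = m/sqrt(W^2), N = n/sqrt(W^2)
H = (E*n - 2*F*m + G*l) / (2*(EG - F^2)*sqrt(W^2)); E*n - 2*F*m + G*l = -841/54, EG - F^2 = 24389/162, so H = (-3/58)/sqrt(58/9)


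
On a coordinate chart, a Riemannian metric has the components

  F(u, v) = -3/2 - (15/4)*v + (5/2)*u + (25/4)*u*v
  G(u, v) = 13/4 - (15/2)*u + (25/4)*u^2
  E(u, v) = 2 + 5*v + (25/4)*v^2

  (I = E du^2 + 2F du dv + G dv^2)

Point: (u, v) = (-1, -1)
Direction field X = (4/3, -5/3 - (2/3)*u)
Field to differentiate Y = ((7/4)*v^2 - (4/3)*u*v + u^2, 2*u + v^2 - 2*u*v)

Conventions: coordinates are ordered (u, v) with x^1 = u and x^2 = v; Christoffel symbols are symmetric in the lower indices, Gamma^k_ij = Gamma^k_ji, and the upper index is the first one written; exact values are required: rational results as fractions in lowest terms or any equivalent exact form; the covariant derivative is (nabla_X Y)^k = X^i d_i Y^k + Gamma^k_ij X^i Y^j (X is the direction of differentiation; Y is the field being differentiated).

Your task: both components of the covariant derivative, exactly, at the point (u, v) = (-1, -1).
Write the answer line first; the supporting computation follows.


Answer: (nabla_X Y)^u = 6467/2772, (nabla_X Y)^v = 1882/231

E = 13/4, F = 6, G = 17 at the point
E_u = 0, E_v = -15/2, F_u = -15/4, F_v = -10, G_u = -20, G_v = 0
EG - F^2 = 77/4;  g^inv = (4/77) * [[17, -6], [-6, 13/4]]
first-kind symbols [ij,l] = (1/2)(d_i g_jl + d_j g_il - d_l g_ij): [uu,u] = E_u/2 = 0, [uu,v] = F_u - E_v/2 = 0, [uv,u] = E_v/2 = -15/4, [uv,v] = G_u/2 = -10, [vv,u] = F_v - G_u/2 = 0, [vv,v] = G_v/2 = 0
Gamma^u_ij = (G*[ij,u] - F*[ij,v])/(EG - F^2), Gamma^v_ij = (E*[ij,v] - F*[ij,u])/(EG - F^2)
Gamma_uuu = 0, Gamma_uuv = -15/77, Gamma_uvv = 0, Gamma_vuu = 0, Gamma_vuv = -40/77, Gamma_vvv = 0
X = (4/3, -1), Y = (17/12, -3) at the point
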